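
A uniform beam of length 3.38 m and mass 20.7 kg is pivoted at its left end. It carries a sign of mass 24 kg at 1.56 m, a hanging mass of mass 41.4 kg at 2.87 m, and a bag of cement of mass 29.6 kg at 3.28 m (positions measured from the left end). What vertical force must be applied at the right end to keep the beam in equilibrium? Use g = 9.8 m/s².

F ≈ 836 N

Sum moments about the left end (the unknown pivot reaction has zero arm there).
Beam weight: 20.7 × 9.8 = 202.9 N down at 1.69 m → arm 1.69 m, τ = 202.9 × 1.69 = 342.9 N·m clockwise.
Sign: 24 × 9.8 = 235.2 N down at 1.56 m → arm 1.56 m, τ = 235.2 × 1.56 = 366.9 N·m clockwise.
Hanging mass: 41.4 × 9.8 = 405.7 N down at 2.87 m → arm 2.87 m, τ = 405.7 × 2.87 = 1164 N·m clockwise.
Bag of cement: 29.6 × 9.8 = 290.1 N down at 3.28 m → arm 3.28 m, τ = 290.1 × 3.28 = 951.5 N·m clockwise.
Net moment of the loads = 2825 N·m clockwise.
The upward force F acts at the right end, arm 3.38 m, giving F × 3.38 counterclockwise.
Balancing moments: F × 3.38 = 2825, giving F = 2825 / 3.38 = 836 N.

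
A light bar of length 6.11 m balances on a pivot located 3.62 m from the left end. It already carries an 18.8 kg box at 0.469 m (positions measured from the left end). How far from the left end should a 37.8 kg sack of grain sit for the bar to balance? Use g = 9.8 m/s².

Choose the pivot (at 3.62 m from the left end) as the axis so the support reaction has zero arm there.
Box: 18.8 × 9.8 = 184.2 N down at 0.469 m → arm 3.151 m, τ = 184.2 × 3.151 = 580.4 N·m counterclockwise.
Net moment of existing loads = 580.4 N·m counterclockwise.
The sack of grain weighs 37.8 × 9.8 = 370.4 N and must supply an equal clockwise moment, so its lever arm about the pivot is 580.4 / 370.4 = 1.57 m.
That puts it at 3.62 + 1.57 = 5.19 m from the left end.

x ≈ 5.19 m from the left end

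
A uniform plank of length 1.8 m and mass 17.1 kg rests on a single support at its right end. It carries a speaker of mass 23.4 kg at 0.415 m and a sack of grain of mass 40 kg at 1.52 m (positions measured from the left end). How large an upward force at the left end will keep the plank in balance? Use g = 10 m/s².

Take moments about the right end.
Beam weight: 17.1 × 10 = 171 N down at 0.9 m → arm 0.9 m, τ = 171 × 0.9 = 153.9 N·m counterclockwise.
Speaker: 23.4 × 10 = 234 N down at 0.415 m → arm 1.385 m, τ = 234 × 1.385 = 324.1 N·m counterclockwise.
Sack of grain: 40 × 10 = 400 N down at 1.52 m → arm 0.28 m, τ = 400 × 0.28 = 112 N·m counterclockwise.
Net moment of the loads = 590 N·m counterclockwise.
The upward force F acts at the left end, arm 1.8 m, giving F × 1.8 clockwise.
For rotational equilibrium, F × 1.8 = 590, so F = 590 / 1.8 = 328 N.

F ≈ 328 N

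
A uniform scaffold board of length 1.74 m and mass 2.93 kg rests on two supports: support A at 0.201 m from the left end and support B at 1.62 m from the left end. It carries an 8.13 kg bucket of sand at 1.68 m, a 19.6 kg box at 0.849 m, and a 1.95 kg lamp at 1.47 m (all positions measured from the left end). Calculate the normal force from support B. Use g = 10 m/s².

R_B ≈ 205 N

Taking torques about support A:
Beam weight: 2.93 × 10 = 29.3 N down at 0.87 m → arm 0.669 m, τ = 29.3 × 0.669 = 19.6 N·m clockwise.
Bucket of sand: 8.13 × 10 = 81.3 N down at 1.68 m → arm 1.479 m, τ = 81.3 × 1.479 = 120.2 N·m clockwise.
Box: 19.6 × 10 = 196 N down at 0.849 m → arm 0.648 m, τ = 196 × 0.648 = 127 N·m clockwise.
Lamp: 1.95 × 10 = 19.5 N down at 1.47 m → arm 1.269 m, τ = 19.5 × 1.269 = 24.75 N·m clockwise.
Net load moment about support A = 291.6 N·m clockwise.
Reaction R at support B is upward at 1.62 m, arm 1.419 m → moment R × 1.419 counterclockwise.
Setting net torque to zero: R × 1.419 = 291.6 → R = 205 N.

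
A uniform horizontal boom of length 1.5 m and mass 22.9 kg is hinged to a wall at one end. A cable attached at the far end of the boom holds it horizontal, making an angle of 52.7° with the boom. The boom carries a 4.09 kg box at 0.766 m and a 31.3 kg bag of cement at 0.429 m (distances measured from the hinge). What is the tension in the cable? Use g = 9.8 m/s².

T ≈ 277 N

Taking torques about the hinge:
Beam weight: 22.9 × 9.8 = 224.4 N down at 0.75 m → arm 0.75 m, τ = 224.4 × 0.75 = 168.3 N·m clockwise.
Box: 4.09 × 9.8 = 40.08 N down at 0.766 m → arm 0.766 m, τ = 40.08 × 0.766 = 30.7 N·m clockwise.
Bag of cement: 31.3 × 9.8 = 306.7 N down at 0.429 m → arm 0.429 m, τ = 306.7 × 0.429 = 131.6 N·m clockwise.
Total clockwise load moment = 330.6 N·m.
The cable tension T acts at 1.5 m; only its component perpendicular to the boom, T sinθ, produces torque. sin 52.7° = 0.7955.
Balancing moments: T × 1.5 × 0.7955 = 330.6, giving T = 330.6 / 1.193 = 277 N.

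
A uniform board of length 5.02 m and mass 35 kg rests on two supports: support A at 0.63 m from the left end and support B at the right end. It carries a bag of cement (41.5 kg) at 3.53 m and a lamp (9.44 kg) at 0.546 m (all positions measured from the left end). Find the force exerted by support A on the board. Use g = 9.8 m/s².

Take moments about support B.
Beam weight: 35 × 9.8 = 343 N down at 2.51 m → arm 2.51 m, τ = 343 × 2.51 = 860.9 N·m counterclockwise.
Bag of cement: 41.5 × 9.8 = 406.7 N down at 3.53 m → arm 1.49 m, τ = 406.7 × 1.49 = 606 N·m counterclockwise.
Lamp: 9.44 × 9.8 = 92.51 N down at 0.546 m → arm 4.474 m, τ = 92.51 × 4.474 = 413.9 N·m counterclockwise.
Net load moment about support B = 1881 N·m counterclockwise.
Reaction R at support A is upward at 0.63 m, arm 4.39 m → moment R × 4.39 clockwise.
Balancing moments: R × 4.39 = 1881, giving R = 428 N.

R_A ≈ 428 N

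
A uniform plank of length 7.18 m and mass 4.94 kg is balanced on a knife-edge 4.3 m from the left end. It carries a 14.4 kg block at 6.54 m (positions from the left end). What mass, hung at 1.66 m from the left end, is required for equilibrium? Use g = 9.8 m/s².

Sum moments about the knife-edge (at 4.3 m from the left end) (the support reaction has zero arm there).
Beam weight: 4.94 × 9.8 = 48.41 N down at 3.59 m → arm 0.71 m, τ = 48.41 × 0.71 = 34.37 N·m counterclockwise.
Block: 14.4 × 9.8 = 141.1 N down at 6.54 m → arm 2.24 m, τ = 141.1 × 2.24 = 316.1 N·m clockwise.
Net moment of known loads = 281.7 N·m clockwise.
An unknown mass m at 1.66 m has arm 2.64 m; its moment is m·g·2.64 counterclockwise.
Στ = 0 ⇒ m × 9.8 × 2.64 = 281.7 ⇒ m = 281.7 / (9.8 × 2.64) = 10.9 kg.

m ≈ 10.9 kg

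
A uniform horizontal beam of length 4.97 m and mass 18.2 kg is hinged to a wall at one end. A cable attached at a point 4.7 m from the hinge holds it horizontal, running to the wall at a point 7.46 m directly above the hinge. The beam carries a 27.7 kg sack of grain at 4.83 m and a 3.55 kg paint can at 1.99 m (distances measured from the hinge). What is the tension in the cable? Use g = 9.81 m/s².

Take moments about the hinge.
Beam weight: 18.2 × 9.81 = 178.5 N down at 2.485 m → arm 2.485 m, τ = 178.5 × 2.485 = 443.6 N·m clockwise.
Sack of grain: 27.7 × 9.81 = 271.7 N down at 4.83 m → arm 4.83 m, τ = 271.7 × 4.83 = 1312 N·m clockwise.
Paint can: 3.55 × 9.81 = 34.83 N down at 1.99 m → arm 1.99 m, τ = 34.83 × 1.99 = 69.31 N·m clockwise.
Total clockwise load moment = 1825 N·m.
The cable tension T acts at 4.7 m; only its component perpendicular to the beam, T sinθ, produces torque. sinθ = h/√(h²+d²) = 7.46/√(7.46²+4.7²) = 0.8461.
Balancing moments: T × 4.7 × 0.8461 = 1825, giving T = 1825 / 3.977 = 459 N.

T ≈ 459 N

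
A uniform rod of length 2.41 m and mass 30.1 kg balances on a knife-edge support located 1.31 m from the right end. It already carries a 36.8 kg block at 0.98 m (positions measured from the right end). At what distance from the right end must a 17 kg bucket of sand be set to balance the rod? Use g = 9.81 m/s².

x ≈ 2.21 m from the right end

About the knife-edge support (at 1.31 m from the right end):
Beam weight: 30.1 × 9.81 = 295.3 N down at 1.205 m → arm 0.105 m, τ = 295.3 × 0.105 = 31.01 N·m clockwise.
Block: 36.8 × 9.81 = 361 N down at 0.98 m → arm 0.33 m, τ = 361 × 0.33 = 119.1 N·m clockwise.
Net moment of existing loads = 150.1 N·m clockwise.
The bucket of sand weighs 17 × 9.81 = 166.8 N and must supply an equal counterclockwise moment, so its lever arm about the knife-edge support is 150.1 / 166.8 = 0.9 m.
That puts it at 1.31 + 0.9 = 2.21 m from the right end.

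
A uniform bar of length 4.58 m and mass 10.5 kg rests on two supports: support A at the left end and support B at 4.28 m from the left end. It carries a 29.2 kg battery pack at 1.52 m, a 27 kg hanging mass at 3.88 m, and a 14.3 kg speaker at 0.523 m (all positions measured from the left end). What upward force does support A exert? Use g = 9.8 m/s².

R_A ≈ 380 N

Taking torques about support B:
Beam weight: 10.5 × 9.8 = 102.9 N down at 2.29 m → arm 1.99 m, τ = 102.9 × 1.99 = 204.8 N·m counterclockwise.
Battery pack: 29.2 × 9.8 = 286.2 N down at 1.52 m → arm 2.76 m, τ = 286.2 × 2.76 = 789.9 N·m counterclockwise.
Hanging mass: 27 × 9.8 = 264.6 N down at 3.88 m → arm 0.4 m, τ = 264.6 × 0.4 = 105.8 N·m counterclockwise.
Speaker: 14.3 × 9.8 = 140.1 N down at 0.523 m → arm 3.757 m, τ = 140.1 × 3.757 = 526.4 N·m counterclockwise.
Net load moment about support B = 1627 N·m counterclockwise.
Reaction R at support A is upward at 0 m, arm 4.28 m → moment R × 4.28 clockwise.
Setting net torque to zero: R × 4.28 = 1627 → R = 380 N.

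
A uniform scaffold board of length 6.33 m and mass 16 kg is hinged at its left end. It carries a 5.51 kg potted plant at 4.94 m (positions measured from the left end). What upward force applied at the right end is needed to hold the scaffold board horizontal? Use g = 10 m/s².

F ≈ 123 N

About the left end:
Beam weight: 16 × 10 = 160 N down at 3.165 m → arm 3.165 m, τ = 160 × 3.165 = 506.4 N·m clockwise.
Potted plant: 5.51 × 10 = 55.1 N down at 4.94 m → arm 4.94 m, τ = 55.1 × 4.94 = 272.2 N·m clockwise.
Net moment of the loads = 778.6 N·m clockwise.
The upward force F acts at the right end, arm 6.33 m, giving F × 6.33 counterclockwise.
For rotational equilibrium, F × 6.33 = 778.6, so F = 778.6 / 6.33 = 123 N.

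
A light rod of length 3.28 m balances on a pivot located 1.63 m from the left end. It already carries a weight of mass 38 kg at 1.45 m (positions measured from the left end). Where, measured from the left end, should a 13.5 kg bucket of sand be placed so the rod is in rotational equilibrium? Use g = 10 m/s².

x ≈ 2.14 m from the left end

Choose the pivot (at 1.63 m from the left end) as the axis so the support reaction has zero arm there.
Weight: 38 × 10 = 380 N down at 1.45 m → arm 0.18 m, τ = 380 × 0.18 = 68.4 N·m counterclockwise.
Net moment of existing loads = 68.4 N·m counterclockwise.
The bucket of sand weighs 13.5 × 10 = 135 N and must supply an equal clockwise moment, so its lever arm about the pivot is 68.4 / 135 = 0.507 m.
That puts it at 1.63 + 0.507 = 2.14 m from the left end.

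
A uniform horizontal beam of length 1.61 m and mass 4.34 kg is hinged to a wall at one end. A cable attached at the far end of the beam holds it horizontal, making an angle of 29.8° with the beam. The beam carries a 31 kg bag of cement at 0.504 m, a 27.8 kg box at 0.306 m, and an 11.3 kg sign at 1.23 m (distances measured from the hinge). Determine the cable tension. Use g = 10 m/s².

T ≈ 519 N

Taking torques about the hinge:
Beam weight: 4.34 × 10 = 43.4 N down at 0.805 m → arm 0.805 m, τ = 43.4 × 0.805 = 34.94 N·m clockwise.
Bag of cement: 31 × 10 = 310 N down at 0.504 m → arm 0.504 m, τ = 310 × 0.504 = 156.2 N·m clockwise.
Box: 27.8 × 10 = 278 N down at 0.306 m → arm 0.306 m, τ = 278 × 0.306 = 85.07 N·m clockwise.
Sign: 11.3 × 10 = 113 N down at 1.23 m → arm 1.23 m, τ = 113 × 1.23 = 139 N·m clockwise.
Total clockwise load moment = 415.2 N·m.
The cable tension T acts at 1.61 m; only its component perpendicular to the beam, T sinθ, produces torque. sin 29.8° = 0.497.
Balancing moments: T × 1.61 × 0.497 = 415.2, giving T = 415.2 / 0.8002 = 519 N.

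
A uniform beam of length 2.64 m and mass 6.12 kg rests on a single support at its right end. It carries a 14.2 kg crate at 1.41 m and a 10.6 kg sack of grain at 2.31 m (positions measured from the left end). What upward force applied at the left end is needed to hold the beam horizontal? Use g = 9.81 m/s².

Take moments about the right end.
Beam weight: 6.12 × 9.81 = 60.04 N down at 1.32 m → arm 1.32 m, τ = 60.04 × 1.32 = 79.25 N·m counterclockwise.
Crate: 14.2 × 9.81 = 139.3 N down at 1.41 m → arm 1.23 m, τ = 139.3 × 1.23 = 171.3 N·m counterclockwise.
Sack of grain: 10.6 × 9.81 = 104 N down at 2.31 m → arm 0.33 m, τ = 104 × 0.33 = 34.32 N·m counterclockwise.
Net moment of the loads = 284.9 N·m counterclockwise.
The upward force F acts at the left end, arm 2.64 m, giving F × 2.64 clockwise.
Στ = 0 ⇒ F × 2.64 = 284.9 ⇒ F = 284.9 / 2.64 = 108 N.

F ≈ 108 N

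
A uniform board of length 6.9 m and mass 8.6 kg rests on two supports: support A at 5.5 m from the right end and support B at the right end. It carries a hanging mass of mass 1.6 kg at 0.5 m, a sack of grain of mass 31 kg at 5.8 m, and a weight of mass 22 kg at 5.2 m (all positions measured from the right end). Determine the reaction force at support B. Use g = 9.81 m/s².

R_B ≈ 40.9 N

Sum moments about support A (its reaction then has zero moment arm).
Beam weight: 8.6 × 9.81 = 84.37 N down at 3.45 m → arm 2.05 m, τ = 84.37 × 2.05 = 173 N·m clockwise.
Hanging mass: 1.6 × 9.81 = 15.7 N down at 0.5 m → arm 5 m, τ = 15.7 × 5 = 78.5 N·m clockwise.
Sack of grain: 31 × 9.81 = 304.1 N down at 5.8 m → arm 0.3 m, τ = 304.1 × 0.3 = 91.23 N·m counterclockwise.
Weight: 22 × 9.81 = 215.8 N down at 5.2 m → arm 0.3 m, τ = 215.8 × 0.3 = 64.74 N·m clockwise.
Net load moment about support A = 225 N·m clockwise.
Reaction R at support B is upward at 0 m, arm 5.5 m → moment R × 5.5 counterclockwise.
Στ = 0 ⇒ R × 5.5 = 225 ⇒ R = 40.9 N.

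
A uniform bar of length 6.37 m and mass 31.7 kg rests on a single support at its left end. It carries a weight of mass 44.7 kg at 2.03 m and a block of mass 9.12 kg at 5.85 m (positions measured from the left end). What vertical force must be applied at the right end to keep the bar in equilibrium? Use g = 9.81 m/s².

F ≈ 377 N

Taking torques about the left end:
Beam weight: 31.7 × 9.81 = 311 N down at 3.185 m → arm 3.185 m, τ = 311 × 3.185 = 990.5 N·m clockwise.
Weight: 44.7 × 9.81 = 438.5 N down at 2.03 m → arm 2.03 m, τ = 438.5 × 2.03 = 890.2 N·m clockwise.
Block: 9.12 × 9.81 = 89.47 N down at 5.85 m → arm 5.85 m, τ = 89.47 × 5.85 = 523.4 N·m clockwise.
Net moment of the loads = 2404 N·m clockwise.
The upward force F acts at the right end, arm 6.37 m, giving F × 6.37 counterclockwise.
Setting net torque to zero: F × 6.37 = 2404 → F = 2404 / 6.37 = 377 N.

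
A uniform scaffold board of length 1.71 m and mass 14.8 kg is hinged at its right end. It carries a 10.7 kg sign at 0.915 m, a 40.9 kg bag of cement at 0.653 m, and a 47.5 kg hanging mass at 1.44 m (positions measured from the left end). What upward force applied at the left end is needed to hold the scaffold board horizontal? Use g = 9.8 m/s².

About the right end:
Beam weight: 14.8 × 9.8 = 145 N down at 0.855 m → arm 0.855 m, τ = 145 × 0.855 = 124 N·m counterclockwise.
Sign: 10.7 × 9.8 = 104.9 N down at 0.915 m → arm 0.795 m, τ = 104.9 × 0.795 = 83.4 N·m counterclockwise.
Bag of cement: 40.9 × 9.8 = 400.8 N down at 0.653 m → arm 1.057 m, τ = 400.8 × 1.057 = 423.6 N·m counterclockwise.
Hanging mass: 47.5 × 9.8 = 465.5 N down at 1.44 m → arm 0.27 m, τ = 465.5 × 0.27 = 125.7 N·m counterclockwise.
Net moment of the loads = 756.7 N·m counterclockwise.
The upward force F acts at the left end, arm 1.71 m, giving F × 1.71 clockwise.
Setting net torque to zero: F × 1.71 = 756.7 → F = 756.7 / 1.71 = 443 N.

F ≈ 443 N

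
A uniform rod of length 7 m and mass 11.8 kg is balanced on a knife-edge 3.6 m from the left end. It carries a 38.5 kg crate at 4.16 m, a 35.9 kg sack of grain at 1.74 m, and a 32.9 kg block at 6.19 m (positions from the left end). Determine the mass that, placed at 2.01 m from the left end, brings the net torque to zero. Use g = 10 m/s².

m ≈ 24.4 kg

Choose the knife-edge (at 3.6 m from the left end) as the axis so the support reaction has zero arm there.
Beam weight: 11.8 × 10 = 118 N down at 3.5 m → arm 0.1 m, τ = 118 × 0.1 = 11.8 N·m counterclockwise.
Crate: 38.5 × 10 = 385 N down at 4.16 m → arm 0.56 m, τ = 385 × 0.56 = 215.6 N·m clockwise.
Sack of grain: 35.9 × 10 = 359 N down at 1.74 m → arm 1.86 m, τ = 359 × 1.86 = 667.7 N·m counterclockwise.
Block: 32.9 × 10 = 329 N down at 6.19 m → arm 2.59 m, τ = 329 × 2.59 = 852.1 N·m clockwise.
Net moment of known loads = 388.2 N·m clockwise.
An unknown mass m at 2.01 m has arm 1.59 m; its moment is m·g·1.59 counterclockwise.
For rotational equilibrium, m × 10 × 1.59 = 388.2, so m = 388.2 / (10 × 1.59) = 24.4 kg.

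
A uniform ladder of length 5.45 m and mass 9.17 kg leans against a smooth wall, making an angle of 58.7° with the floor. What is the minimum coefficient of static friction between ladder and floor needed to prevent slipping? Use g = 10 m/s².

Take moments about the foot of the ladder.
Ladder weight 9.17×10 = 91.7 N acts at 2.725 m along the ladder; its horizontal arm is 2.725·cos58.7° = 1.416 m → τ = 129.8 N·m clockwise.
Wall normal N acts horizontally at the top; its moment arm is the height L sinθ = 5.45·sin58.7° = 4.657 m, counterclockwise.
Στ = 0 ⇒ N × 4.657 = 129.8 ⇒ N = 27.87 N.
ΣFx = 0 ⇒ f = N_wall = 27.87 N. ΣFy = 0 ⇒ N_floor = 91.7 N.
μ_min = f / N_floor = 27.87 / 91.7 = 0.304.

μ_min ≈ 0.304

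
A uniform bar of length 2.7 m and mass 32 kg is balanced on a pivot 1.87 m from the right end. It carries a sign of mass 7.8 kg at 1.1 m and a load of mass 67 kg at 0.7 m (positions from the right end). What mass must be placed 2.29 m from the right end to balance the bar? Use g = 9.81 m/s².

m ≈ 241 kg

About the pivot (at 1.87 m from the right end):
Beam weight: 32 × 9.81 = 313.9 N down at 1.35 m → arm 0.52 m, τ = 313.9 × 0.52 = 163.2 N·m clockwise.
Sign: 7.8 × 9.81 = 76.52 N down at 1.1 m → arm 0.77 m, τ = 76.52 × 0.77 = 58.92 N·m clockwise.
Load: 67 × 9.81 = 657.3 N down at 0.7 m → arm 1.17 m, τ = 657.3 × 1.17 = 769 N·m clockwise.
Net moment of known loads = 991.1 N·m clockwise.
An unknown mass m at 2.29 m has arm 0.42 m; its moment is m·g·0.42 counterclockwise.
Στ = 0 ⇒ m × 9.81 × 0.42 = 991.1 ⇒ m = 991.1 / (9.81 × 0.42) = 241 kg.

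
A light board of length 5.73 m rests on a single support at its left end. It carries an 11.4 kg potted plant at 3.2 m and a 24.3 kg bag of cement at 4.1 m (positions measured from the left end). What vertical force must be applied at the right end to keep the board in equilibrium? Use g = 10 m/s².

Sum moments about the left end (the unknown pivot reaction has zero arm there).
Potted plant: 11.4 × 10 = 114 N down at 3.2 m → arm 3.2 m, τ = 114 × 3.2 = 364.8 N·m clockwise.
Bag of cement: 24.3 × 10 = 243 N down at 4.1 m → arm 4.1 m, τ = 243 × 4.1 = 996.3 N·m clockwise.
Net moment of the loads = 1361 N·m clockwise.
The upward force F acts at the right end, arm 5.73 m, giving F × 5.73 counterclockwise.
Στ = 0 ⇒ F × 5.73 = 1361 ⇒ F = 1361 / 5.73 = 238 N.

F ≈ 238 N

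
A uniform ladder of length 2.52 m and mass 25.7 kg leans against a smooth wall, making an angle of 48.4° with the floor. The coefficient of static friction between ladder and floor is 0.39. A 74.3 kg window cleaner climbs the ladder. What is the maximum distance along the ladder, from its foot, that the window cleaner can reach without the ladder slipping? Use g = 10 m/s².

d ≈ 1.05 m

About the foot of the ladder:
Ladder weight 25.7×10 = 257 N acts at 1.26 m along the ladder; its horizontal arm is 1.26·cos48.4° = 0.8365 m → τ = 215 N·m clockwise.
Window cleaner weight 74.3×10 = 743 N at distance d → arm d·cos48.4° → τ = 743·d·0.6639 clockwise.
Wall normal N at the top has arm L sinθ = 1.884 m counterclockwise, so Στ = 0 gives N·1.884 = 215 + 493.3·d.
ΣFy = 0 ⇒ N_floor = 1000 N, so the maximum friction is μ_s·N_floor = 0.39×1000 = 390 N. ΣFx = 0 ⇒ N_wall = f, so at the slipping point N = 390 N.
Substituting: 390×1.884 = 215 + 493.3·d ⇒ d = (734.8 − 215) / 493.3 = 1.05 m.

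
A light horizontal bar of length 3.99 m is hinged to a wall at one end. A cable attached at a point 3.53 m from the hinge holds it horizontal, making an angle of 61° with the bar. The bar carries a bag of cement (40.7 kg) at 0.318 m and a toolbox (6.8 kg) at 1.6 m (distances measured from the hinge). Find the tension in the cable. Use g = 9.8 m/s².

T ≈ 75.6 N

Taking torques about the hinge:
Bag of cement: 40.7 × 9.8 = 398.9 N down at 0.318 m → arm 0.318 m, τ = 398.9 × 0.318 = 126.9 N·m clockwise.
Toolbox: 6.8 × 9.8 = 66.64 N down at 1.6 m → arm 1.6 m, τ = 66.64 × 1.6 = 106.6 N·m clockwise.
Total clockwise load moment = 233.5 N·m.
The cable tension T acts at 3.53 m; only its component perpendicular to the bar, T sinθ, produces torque. sin 61° = 0.8746.
For rotational equilibrium, T × 3.53 × 0.8746 = 233.5, so T = 233.5 / 3.087 = 75.6 N.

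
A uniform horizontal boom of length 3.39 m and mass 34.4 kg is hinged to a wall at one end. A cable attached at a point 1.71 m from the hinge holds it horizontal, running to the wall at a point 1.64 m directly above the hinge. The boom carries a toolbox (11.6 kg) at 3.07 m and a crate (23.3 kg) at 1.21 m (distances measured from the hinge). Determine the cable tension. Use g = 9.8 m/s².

T ≈ 1010 N

Sum moments about the hinge (the unknown hinge reaction has zero arm there).
Beam weight: 34.4 × 9.8 = 337.1 N down at 1.695 m → arm 1.695 m, τ = 337.1 × 1.695 = 571.4 N·m clockwise.
Toolbox: 11.6 × 9.8 = 113.7 N down at 3.07 m → arm 3.07 m, τ = 113.7 × 3.07 = 349.1 N·m clockwise.
Crate: 23.3 × 9.8 = 228.3 N down at 1.21 m → arm 1.21 m, τ = 228.3 × 1.21 = 276.2 N·m clockwise.
Total clockwise load moment = 1197 N·m.
The cable tension T acts at 1.71 m; only its component perpendicular to the boom, T sinθ, produces torque. sinθ = h/√(h²+d²) = 1.64/√(1.64²+1.71²) = 0.6922.
Balancing moments: T × 1.71 × 0.6922 = 1197, giving T = 1197 / 1.184 = 1010 N.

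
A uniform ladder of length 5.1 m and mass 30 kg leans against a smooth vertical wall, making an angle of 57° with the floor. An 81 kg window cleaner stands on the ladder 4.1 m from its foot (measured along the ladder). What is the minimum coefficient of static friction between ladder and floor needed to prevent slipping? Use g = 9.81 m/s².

About the foot of the ladder:
Ladder weight 30×9.81 = 294.3 N acts at 2.55 m along the ladder; its horizontal arm is 2.55·cos57° = 1.389 m → τ = 408.8 N·m clockwise.
Window cleaner: 81×9.81 = 794.6 N at 4.1 m → arm 2.233 m → τ = 1774 N·m clockwise.
Wall normal N acts horizontally at the top; its moment arm is the height L sinθ = 5.1·sin57° = 4.277 m, counterclockwise.
For rotational equilibrium, N × 4.277 = 2183, so N = 510.4 N.
ΣFx = 0 ⇒ f = N_wall = 510.4 N. ΣFy = 0 ⇒ N_floor = 1089 N.
μ_min = f / N_floor = 510.4 / 1089 = 0.469.

μ_min ≈ 0.469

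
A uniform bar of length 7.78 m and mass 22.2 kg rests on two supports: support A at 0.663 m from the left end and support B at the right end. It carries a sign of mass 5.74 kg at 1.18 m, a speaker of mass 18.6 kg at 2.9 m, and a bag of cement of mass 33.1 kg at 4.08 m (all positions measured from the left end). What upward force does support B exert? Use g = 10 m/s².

R_B ≈ 322 N

Choose support A as the axis so its reaction then has zero moment arm.
Beam weight: 22.2 × 10 = 222 N down at 3.89 m → arm 3.227 m, τ = 222 × 3.227 = 716.4 N·m clockwise.
Sign: 5.74 × 10 = 57.4 N down at 1.18 m → arm 0.517 m, τ = 57.4 × 0.517 = 29.68 N·m clockwise.
Speaker: 18.6 × 10 = 186 N down at 2.9 m → arm 2.237 m, τ = 186 × 2.237 = 416.1 N·m clockwise.
Bag of cement: 33.1 × 10 = 331 N down at 4.08 m → arm 3.417 m, τ = 331 × 3.417 = 1131 N·m clockwise.
Net load moment about support A = 2293 N·m clockwise.
Reaction R at support B is upward at 7.78 m, arm 7.117 m → moment R × 7.117 counterclockwise.
Balancing moments: R × 7.117 = 2293, giving R = 322 N.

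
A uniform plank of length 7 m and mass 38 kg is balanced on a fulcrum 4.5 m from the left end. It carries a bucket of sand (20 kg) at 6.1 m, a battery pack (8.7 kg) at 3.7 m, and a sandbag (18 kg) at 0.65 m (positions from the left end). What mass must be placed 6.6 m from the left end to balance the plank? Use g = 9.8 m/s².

m ≈ 39.2 kg

Take moments about the fulcrum (at 4.5 m from the left end).
Beam weight: 38 × 9.8 = 372.4 N down at 3.5 m → arm 1 m, τ = 372.4 × 1 = 372.4 N·m counterclockwise.
Bucket of sand: 20 × 9.8 = 196 N down at 6.1 m → arm 1.6 m, τ = 196 × 1.6 = 313.6 N·m clockwise.
Battery pack: 8.7 × 9.8 = 85.26 N down at 3.7 m → arm 0.8 m, τ = 85.26 × 0.8 = 68.21 N·m counterclockwise.
Sandbag: 18 × 9.8 = 176.4 N down at 0.65 m → arm 3.85 m, τ = 176.4 × 3.85 = 679.1 N·m counterclockwise.
Net moment of known loads = 806.1 N·m counterclockwise.
An unknown mass m at 6.6 m has arm 2.1 m; its moment is m·g·2.1 clockwise.
Balancing moments: m × 9.8 × 2.1 = 806.1, giving m = 806.1 / (9.8 × 2.1) = 39.2 kg.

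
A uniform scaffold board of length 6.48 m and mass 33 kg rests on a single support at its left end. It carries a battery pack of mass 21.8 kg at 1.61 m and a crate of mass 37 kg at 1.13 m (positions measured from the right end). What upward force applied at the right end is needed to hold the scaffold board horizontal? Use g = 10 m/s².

Take moments about the left end.
Beam weight: 33 × 10 = 330 N down at 3.24 m → arm 3.24 m, τ = 330 × 3.24 = 1069 N·m clockwise.
Battery pack: 21.8 × 10 = 218 N down at 1.61 m → arm 4.87 m, τ = 218 × 4.87 = 1062 N·m clockwise.
Crate: 37 × 10 = 370 N down at 1.13 m → arm 5.35 m, τ = 370 × 5.35 = 1979 N·m clockwise.
Net moment of the loads = 4110 N·m clockwise.
The upward force F acts at the right end, arm 6.48 m, giving F × 6.48 counterclockwise.
Setting net torque to zero: F × 6.48 = 4110 → F = 4110 / 6.48 = 634 N.

F ≈ 634 N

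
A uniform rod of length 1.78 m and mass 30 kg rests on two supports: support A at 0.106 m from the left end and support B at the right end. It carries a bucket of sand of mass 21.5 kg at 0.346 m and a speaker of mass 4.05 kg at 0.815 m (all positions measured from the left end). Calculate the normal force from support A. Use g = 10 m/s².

Choose support B as the axis so its reaction then has zero moment arm.
Beam weight: 30 × 10 = 300 N down at 0.89 m → arm 0.89 m, τ = 300 × 0.89 = 267 N·m counterclockwise.
Bucket of sand: 21.5 × 10 = 215 N down at 0.346 m → arm 1.434 m, τ = 215 × 1.434 = 308.3 N·m counterclockwise.
Speaker: 4.05 × 10 = 40.5 N down at 0.815 m → arm 0.965 m, τ = 40.5 × 0.965 = 39.08 N·m counterclockwise.
Net load moment about support B = 614.4 N·m counterclockwise.
Reaction R at support A is upward at 0.106 m, arm 1.674 m → moment R × 1.674 clockwise.
Στ = 0 ⇒ R × 1.674 = 614.4 ⇒ R = 367 N.

R_A ≈ 367 N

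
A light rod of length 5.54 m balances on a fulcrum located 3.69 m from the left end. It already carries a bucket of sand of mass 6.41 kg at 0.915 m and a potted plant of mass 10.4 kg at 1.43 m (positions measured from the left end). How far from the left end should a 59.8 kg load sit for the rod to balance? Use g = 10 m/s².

Sum moments about the fulcrum (at 3.69 m from the left end) (the support reaction has zero arm there).
Bucket of sand: 6.41 × 10 = 64.1 N down at 0.915 m → arm 2.775 m, τ = 64.1 × 2.775 = 177.9 N·m counterclockwise.
Potted plant: 10.4 × 10 = 104 N down at 1.43 m → arm 2.26 m, τ = 104 × 2.26 = 235 N·m counterclockwise.
Net moment of existing loads = 412.9 N·m counterclockwise.
The load weighs 59.8 × 10 = 598 N and must supply an equal clockwise moment, so its lever arm about the fulcrum is 412.9 / 598 = 0.69 m.
That puts it at 3.69 + 0.69 = 4.38 m from the left end.

x ≈ 4.38 m from the left end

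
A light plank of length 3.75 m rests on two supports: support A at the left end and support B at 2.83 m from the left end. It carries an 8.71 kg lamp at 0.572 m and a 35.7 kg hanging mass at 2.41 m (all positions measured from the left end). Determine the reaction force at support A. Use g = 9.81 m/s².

R_A ≈ 120 N

Sum moments about support B (its reaction then has zero moment arm).
Lamp: 8.71 × 9.81 = 85.45 N down at 0.572 m → arm 2.258 m, τ = 85.45 × 2.258 = 192.9 N·m counterclockwise.
Hanging mass: 35.7 × 9.81 = 350.2 N down at 2.41 m → arm 0.42 m, τ = 350.2 × 0.42 = 147.1 N·m counterclockwise.
Net load moment about support B = 340 N·m counterclockwise.
Reaction R at support A is upward at 0 m, arm 2.83 m → moment R × 2.83 clockwise.
Setting net torque to zero: R × 2.83 = 340 → R = 120 N.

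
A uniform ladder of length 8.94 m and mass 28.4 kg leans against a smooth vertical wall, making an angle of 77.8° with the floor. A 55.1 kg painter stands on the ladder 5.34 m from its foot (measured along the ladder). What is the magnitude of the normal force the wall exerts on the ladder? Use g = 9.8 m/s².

Taking torques about the foot of the ladder:
Ladder weight 28.4×9.8 = 278.3 N acts at 4.47 m along the ladder; its horizontal arm is 4.47·cos77.8° = 0.9446 m → τ = 262.9 N·m clockwise.
Painter: 55.1×9.8 = 540 N at 5.34 m → arm 1.128 m → τ = 609.1 N·m clockwise.
Wall normal N acts horizontally at the top; its moment arm is the height L sinθ = 8.94·sin77.8° = 8.738 m, counterclockwise.
Setting net torque to zero: N × 8.738 = 872 → N = 99.8 N.

N_wall ≈ 99.8 N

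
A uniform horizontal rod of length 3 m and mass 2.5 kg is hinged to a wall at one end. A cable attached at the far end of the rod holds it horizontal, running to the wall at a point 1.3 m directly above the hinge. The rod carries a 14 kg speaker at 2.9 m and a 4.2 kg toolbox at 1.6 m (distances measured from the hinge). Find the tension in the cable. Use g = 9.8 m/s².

T ≈ 420 N

About the hinge:
Beam weight: 2.5 × 9.8 = 24.5 N down at 1.5 m → arm 1.5 m, τ = 24.5 × 1.5 = 36.75 N·m clockwise.
Speaker: 14 × 9.8 = 137.2 N down at 2.9 m → arm 2.9 m, τ = 137.2 × 2.9 = 397.9 N·m clockwise.
Toolbox: 4.2 × 9.8 = 41.16 N down at 1.6 m → arm 1.6 m, τ = 41.16 × 1.6 = 65.86 N·m clockwise.
Total clockwise load moment = 500.5 N·m.
The cable tension T acts at 3 m; only its component perpendicular to the rod, T sinθ, produces torque. sinθ = h/√(h²+d²) = 1.3/√(1.3²+3²) = 0.3976.
Setting net torque to zero: T × 3 × 0.3976 = 500.5 → T = 500.5 / 1.193 = 420 N.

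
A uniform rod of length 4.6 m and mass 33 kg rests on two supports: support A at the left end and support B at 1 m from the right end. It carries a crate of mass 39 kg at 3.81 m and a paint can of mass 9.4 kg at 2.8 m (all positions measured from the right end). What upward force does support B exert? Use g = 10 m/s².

R_B ≈ 343 N

Taking torques about support A:
Beam weight: 33 × 10 = 330 N down at 2.3 m → arm 2.3 m, τ = 330 × 2.3 = 759 N·m clockwise.
Crate: 39 × 10 = 390 N down at 3.81 m → arm 0.79 m, τ = 390 × 0.79 = 308.1 N·m clockwise.
Paint can: 9.4 × 10 = 94 N down at 2.8 m → arm 1.8 m, τ = 94 × 1.8 = 169.2 N·m clockwise.
Net load moment about support A = 1236 N·m clockwise.
Reaction R at support B is upward at 1 m, arm 3.6 m → moment R × 3.6 counterclockwise.
For rotational equilibrium, R × 3.6 = 1236, so R = 343 N.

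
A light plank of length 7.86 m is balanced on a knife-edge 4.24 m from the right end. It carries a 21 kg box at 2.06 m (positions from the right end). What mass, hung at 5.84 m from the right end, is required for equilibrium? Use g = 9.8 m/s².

m ≈ 28.6 kg

About the knife-edge (at 4.24 m from the right end):
Box: 21 × 9.8 = 205.8 N down at 2.06 m → arm 2.18 m, τ = 205.8 × 2.18 = 448.6 N·m clockwise.
Net moment of known loads = 448.6 N·m clockwise.
An unknown mass m at 5.84 m has arm 1.6 m; its moment is m·g·1.6 counterclockwise.
For rotational equilibrium, m × 9.8 × 1.6 = 448.6, so m = 448.6 / (9.8 × 1.6) = 28.6 kg.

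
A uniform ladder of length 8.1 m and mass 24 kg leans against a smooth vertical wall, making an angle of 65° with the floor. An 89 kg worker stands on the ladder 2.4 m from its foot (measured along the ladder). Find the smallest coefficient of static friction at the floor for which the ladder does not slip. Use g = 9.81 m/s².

Take moments about the foot of the ladder.
Ladder weight 24×9.81 = 235.4 N acts at 4.05 m along the ladder; its horizontal arm is 4.05·cos65° = 1.712 m → τ = 403 N·m clockwise.
Worker: 89×9.81 = 873.1 N at 2.4 m → arm 1.014 m → τ = 885.3 N·m clockwise.
Wall normal N acts horizontally at the top; its moment arm is the height L sinθ = 8.1·sin65° = 7.341 m, counterclockwise.
Στ = 0 ⇒ N × 7.341 = 1288 ⇒ N = 175.5 N.
ΣFx = 0 ⇒ f = N_wall = 175.5 N. ΣFy = 0 ⇒ N_floor = 1108 N.
μ_min = f / N_floor = 175.5 / 1108 = 0.158.

μ_min ≈ 0.158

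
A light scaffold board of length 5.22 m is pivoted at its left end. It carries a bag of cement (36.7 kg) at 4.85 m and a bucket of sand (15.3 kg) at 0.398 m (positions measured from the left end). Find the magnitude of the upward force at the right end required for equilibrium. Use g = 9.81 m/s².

F ≈ 346 N

Choose the left end as the axis so the unknown pivot reaction has zero arm there.
Bag of cement: 36.7 × 9.81 = 360 N down at 4.85 m → arm 4.85 m, τ = 360 × 4.85 = 1746 N·m clockwise.
Bucket of sand: 15.3 × 9.81 = 150.1 N down at 0.398 m → arm 0.398 m, τ = 150.1 × 0.398 = 59.74 N·m clockwise.
Net moment of the loads = 1806 N·m clockwise.
The upward force F acts at the right end, arm 5.22 m, giving F × 5.22 counterclockwise.
Setting net torque to zero: F × 5.22 = 1806 → F = 1806 / 5.22 = 346 N.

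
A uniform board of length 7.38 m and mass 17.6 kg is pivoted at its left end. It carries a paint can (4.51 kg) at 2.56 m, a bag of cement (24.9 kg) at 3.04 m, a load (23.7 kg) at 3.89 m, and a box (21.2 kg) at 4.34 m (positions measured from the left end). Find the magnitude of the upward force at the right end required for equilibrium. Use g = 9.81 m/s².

Sum moments about the left end (the unknown pivot reaction has zero arm there).
Beam weight: 17.6 × 9.81 = 172.7 N down at 3.69 m → arm 3.69 m, τ = 172.7 × 3.69 = 637.3 N·m clockwise.
Paint can: 4.51 × 9.81 = 44.24 N down at 2.56 m → arm 2.56 m, τ = 44.24 × 2.56 = 113.3 N·m clockwise.
Bag of cement: 24.9 × 9.81 = 244.3 N down at 3.04 m → arm 3.04 m, τ = 244.3 × 3.04 = 742.7 N·m clockwise.
Load: 23.7 × 9.81 = 232.5 N down at 3.89 m → arm 3.89 m, τ = 232.5 × 3.89 = 904.4 N·m clockwise.
Box: 21.2 × 9.81 = 208 N down at 4.34 m → arm 4.34 m, τ = 208 × 4.34 = 902.7 N·m clockwise.
Net moment of the loads = 3300 N·m clockwise.
The upward force F acts at the right end, arm 7.38 m, giving F × 7.38 counterclockwise.
Balancing moments: F × 7.38 = 3300, giving F = 3300 / 7.38 = 447 N.

F ≈ 447 N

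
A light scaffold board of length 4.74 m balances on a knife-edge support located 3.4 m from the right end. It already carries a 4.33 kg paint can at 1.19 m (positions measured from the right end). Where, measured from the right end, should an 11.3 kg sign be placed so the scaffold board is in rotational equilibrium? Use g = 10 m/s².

x ≈ 4.25 m from the right end

Take moments about the knife-edge support (at 3.4 m from the right end).
Paint can: 4.33 × 10 = 43.3 N down at 1.19 m → arm 2.21 m, τ = 43.3 × 2.21 = 95.69 N·m clockwise.
Net moment of existing loads = 95.69 N·m clockwise.
The sign weighs 11.3 × 10 = 113 N and must supply an equal counterclockwise moment, so its lever arm about the knife-edge support is 95.69 / 113 = 0.847 m.
That puts it at 3.4 + 0.847 = 4.25 m from the right end.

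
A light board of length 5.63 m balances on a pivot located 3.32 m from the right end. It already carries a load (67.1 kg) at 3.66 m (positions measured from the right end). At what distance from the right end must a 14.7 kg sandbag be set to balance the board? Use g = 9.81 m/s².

x ≈ 1.77 m from the right end

Take moments about the pivot (at 3.32 m from the right end).
Load: 67.1 × 9.81 = 658.3 N down at 3.66 m → arm 0.34 m, τ = 658.3 × 0.34 = 223.8 N·m counterclockwise.
Net moment of existing loads = 223.8 N·m counterclockwise.
The sandbag weighs 14.7 × 9.81 = 144.2 N and must supply an equal clockwise moment, so its lever arm about the pivot is 223.8 / 144.2 = 1.55 m.
That puts it at 3.32 − 1.55 = 1.77 m from the right end.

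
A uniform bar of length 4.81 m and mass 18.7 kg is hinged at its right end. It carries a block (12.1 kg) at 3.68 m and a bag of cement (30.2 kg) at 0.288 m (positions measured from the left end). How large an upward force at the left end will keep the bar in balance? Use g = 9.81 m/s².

Take moments about the right end.
Beam weight: 18.7 × 9.81 = 183.4 N down at 2.405 m → arm 2.405 m, τ = 183.4 × 2.405 = 441.1 N·m counterclockwise.
Block: 12.1 × 9.81 = 118.7 N down at 3.68 m → arm 1.13 m, τ = 118.7 × 1.13 = 134.1 N·m counterclockwise.
Bag of cement: 30.2 × 9.81 = 296.3 N down at 0.288 m → arm 4.522 m, τ = 296.3 × 4.522 = 1340 N·m counterclockwise.
Net moment of the loads = 1915 N·m counterclockwise.
The upward force F acts at the left end, arm 4.81 m, giving F × 4.81 clockwise.
For rotational equilibrium, F × 4.81 = 1915, so F = 1915 / 4.81 = 398 N.

F ≈ 398 N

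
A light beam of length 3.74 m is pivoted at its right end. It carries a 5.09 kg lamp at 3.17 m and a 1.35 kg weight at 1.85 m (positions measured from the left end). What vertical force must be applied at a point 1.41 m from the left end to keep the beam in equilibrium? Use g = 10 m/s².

F ≈ 23.4 N

Taking torques about the right end:
Lamp: 5.09 × 10 = 50.9 N down at 3.17 m → arm 0.57 m, τ = 50.9 × 0.57 = 29.01 N·m counterclockwise.
Weight: 1.35 × 10 = 13.5 N down at 1.85 m → arm 1.89 m, τ = 13.5 × 1.89 = 25.51 N·m counterclockwise.
Net moment of the loads = 54.52 N·m counterclockwise.
The upward force F acts at a point 1.41 m from the left end, arm 2.33 m, giving F × 2.33 clockwise.
Setting net torque to zero: F × 2.33 = 54.52 → F = 54.52 / 2.33 = 23.4 N.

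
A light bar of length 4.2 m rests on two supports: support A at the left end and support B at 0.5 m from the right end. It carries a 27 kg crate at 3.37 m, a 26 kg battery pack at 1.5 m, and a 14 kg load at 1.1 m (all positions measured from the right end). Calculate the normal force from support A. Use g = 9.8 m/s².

Taking torques about support B:
Crate: 27 × 9.8 = 264.6 N down at 3.37 m → arm 2.87 m, τ = 264.6 × 2.87 = 759.4 N·m counterclockwise.
Battery pack: 26 × 9.8 = 254.8 N down at 1.5 m → arm 1 m, τ = 254.8 × 1 = 254.8 N·m counterclockwise.
Load: 14 × 9.8 = 137.2 N down at 1.1 m → arm 0.6 m, τ = 137.2 × 0.6 = 82.32 N·m counterclockwise.
Net load moment about support B = 1097 N·m counterclockwise.
Reaction R at support A is upward at 4.2 m, arm 3.7 m → moment R × 3.7 clockwise.
Στ = 0 ⇒ R × 3.7 = 1097 ⇒ R = 296 N.

R_A ≈ 296 N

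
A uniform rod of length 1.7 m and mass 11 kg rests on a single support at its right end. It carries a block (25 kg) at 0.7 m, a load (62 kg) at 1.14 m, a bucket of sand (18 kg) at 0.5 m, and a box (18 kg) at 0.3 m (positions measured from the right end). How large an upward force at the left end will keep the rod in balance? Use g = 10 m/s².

F ≈ 658 N

Choose the right end as the axis so the unknown pivot reaction has zero arm there.
Beam weight: 11 × 10 = 110 N down at 0.85 m → arm 0.85 m, τ = 110 × 0.85 = 93.5 N·m counterclockwise.
Block: 25 × 10 = 250 N down at 0.7 m → arm 0.7 m, τ = 250 × 0.7 = 175 N·m counterclockwise.
Load: 62 × 10 = 620 N down at 1.14 m → arm 1.14 m, τ = 620 × 1.14 = 706.8 N·m counterclockwise.
Bucket of sand: 18 × 10 = 180 N down at 0.5 m → arm 0.5 m, τ = 180 × 0.5 = 90 N·m counterclockwise.
Box: 18 × 10 = 180 N down at 0.3 m → arm 0.3 m, τ = 180 × 0.3 = 54 N·m counterclockwise.
Net moment of the loads = 1119 N·m counterclockwise.
The upward force F acts at the left end, arm 1.7 m, giving F × 1.7 clockwise.
Στ = 0 ⇒ F × 1.7 = 1119 ⇒ F = 1119 / 1.7 = 658 N.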